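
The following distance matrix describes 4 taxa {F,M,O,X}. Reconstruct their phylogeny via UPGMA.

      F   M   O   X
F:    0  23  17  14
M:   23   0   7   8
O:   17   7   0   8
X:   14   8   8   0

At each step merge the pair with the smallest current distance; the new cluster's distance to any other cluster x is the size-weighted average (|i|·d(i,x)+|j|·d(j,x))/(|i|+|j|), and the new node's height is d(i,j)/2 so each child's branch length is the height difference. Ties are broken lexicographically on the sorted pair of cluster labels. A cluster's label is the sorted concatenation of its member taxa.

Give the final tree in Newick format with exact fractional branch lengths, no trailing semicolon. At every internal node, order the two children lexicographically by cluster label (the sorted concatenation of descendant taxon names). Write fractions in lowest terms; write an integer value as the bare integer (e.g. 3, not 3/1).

1. join M+O (d=7) ⇒ MO; edges |M|=7/2, |O|=7/2
  updated: d(F,MO)=20, d(MO,X)=8
2. join MO+X (d=8) ⇒ MOX; edges |MO|=1/2, |X|=4
  updated: d(F,MOX)=18
3. join F+MOX (d=18) ⇒ FMOX; edges |F|=9, |MOX|=5
final tree: (F:9,((M:7/2,O:7/2):1/2,X:4):5)
total length: 51/2

(F:9,((M:7/2,O:7/2):1/2,X:4):5)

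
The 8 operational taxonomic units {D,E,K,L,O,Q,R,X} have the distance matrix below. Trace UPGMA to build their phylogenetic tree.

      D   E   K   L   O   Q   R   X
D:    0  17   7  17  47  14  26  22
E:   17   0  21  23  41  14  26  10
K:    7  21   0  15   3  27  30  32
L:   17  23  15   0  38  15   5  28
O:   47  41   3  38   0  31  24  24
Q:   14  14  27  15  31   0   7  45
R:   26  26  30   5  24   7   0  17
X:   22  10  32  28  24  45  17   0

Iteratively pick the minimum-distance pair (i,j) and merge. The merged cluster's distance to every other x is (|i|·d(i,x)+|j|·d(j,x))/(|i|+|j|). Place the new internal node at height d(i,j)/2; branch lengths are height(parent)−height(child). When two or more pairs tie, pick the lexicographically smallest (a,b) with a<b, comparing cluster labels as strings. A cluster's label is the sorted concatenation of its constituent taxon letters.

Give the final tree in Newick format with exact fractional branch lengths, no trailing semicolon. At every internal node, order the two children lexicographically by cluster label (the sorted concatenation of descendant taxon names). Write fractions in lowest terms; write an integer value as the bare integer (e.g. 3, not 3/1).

(((D:19/2,((L:5/2,R:5/2):3,Q:11/2):4):5/2,(E:5,X:5):7):49/24,(K:3/2,O:3/2):301/24)

1. join K+O (d=3) ⇒ KO; edges |K|=3/2, |O|=3/2
  updated: d(D,KO)=27, d(E,KO)=31, d(KO,L)=53/2, d(KO,Q)=29, d(KO,R)=27, d(KO,X)=28
2. join L+R (d=5) ⇒ LR; edges |L|=5/2, |R|=5/2
  updated: d(D,LR)=43/2, d(E,LR)=49/2, d(KO,LR)=107/4, d(LR,Q)=11, d(LR,X)=45/2
3. join E+X (d=10) ⇒ EX; edges |E|=5, |X|=5
  updated: d(D,EX)=39/2, d(EX,KO)=59/2, d(EX,LR)=47/2, d(EX,Q)=59/2
4. join LR+Q (d=11) ⇒ LQR; edges |LR|=3, |Q|=11/2
  updated: d(D,LQR)=19, d(EX,LQR)=51/2, d(KO,LQR)=55/2
5. join D+LQR (d=19) ⇒ DLQR; edges |D|=19/2, |LQR|=4
  updated: d(DLQR,EX)=24, d(DLQR,KO)=219/8
6. join DLQR+EX (d=24) ⇒ DELQRX; edges |DLQR|=5/2, |EX|=7
  updated: d(DELQRX,KO)=337/12
7. join DELQRX+KO (d=337/12) ⇒ DEKLOQRX; edges |DELQRX|=49/24, |KO|=301/24
final tree: (((D:19/2,((L:5/2,R:5/2):3,Q:11/2):4):5/2,(E:5,X:5):7):49/24,(K:3/2,O:3/2):301/24)
total length: 769/12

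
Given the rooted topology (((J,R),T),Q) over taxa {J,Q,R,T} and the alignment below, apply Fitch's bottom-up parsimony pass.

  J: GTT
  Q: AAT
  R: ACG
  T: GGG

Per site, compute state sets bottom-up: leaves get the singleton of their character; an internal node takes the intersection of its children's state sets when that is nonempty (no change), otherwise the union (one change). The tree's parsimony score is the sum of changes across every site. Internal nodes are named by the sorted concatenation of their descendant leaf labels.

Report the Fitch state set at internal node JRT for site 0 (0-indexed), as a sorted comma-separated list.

G

site 0, node JR: J={G} ∪ R={A} → {A,G} (+1)
site 0, node JRT: JR={A,G} ∩ T={G} → {G} (+0)
site 0, node JQRT: JRT={G} ∪ Q={A} → {A,G} (+1)
site 1, node JR: J={T} ∪ R={C} → {C,T} (+1)
site 1, node JRT: JR={C,T} ∪ T={G} → {C,G,T} (+1)
site 1, node JQRT: JRT={C,G,T} ∪ Q={A} → {A,C,G,T} (+1)
site 2, node JR: J={T} ∪ R={G} → {G,T} (+1)
site 2, node JRT: JR={G,T} ∩ T={G} → {G} (+0)
site 2, node JQRT: JRT={G} ∪ Q={T} → {G,T} (+1)
per-site changes: [2, 3, 2]; total = 7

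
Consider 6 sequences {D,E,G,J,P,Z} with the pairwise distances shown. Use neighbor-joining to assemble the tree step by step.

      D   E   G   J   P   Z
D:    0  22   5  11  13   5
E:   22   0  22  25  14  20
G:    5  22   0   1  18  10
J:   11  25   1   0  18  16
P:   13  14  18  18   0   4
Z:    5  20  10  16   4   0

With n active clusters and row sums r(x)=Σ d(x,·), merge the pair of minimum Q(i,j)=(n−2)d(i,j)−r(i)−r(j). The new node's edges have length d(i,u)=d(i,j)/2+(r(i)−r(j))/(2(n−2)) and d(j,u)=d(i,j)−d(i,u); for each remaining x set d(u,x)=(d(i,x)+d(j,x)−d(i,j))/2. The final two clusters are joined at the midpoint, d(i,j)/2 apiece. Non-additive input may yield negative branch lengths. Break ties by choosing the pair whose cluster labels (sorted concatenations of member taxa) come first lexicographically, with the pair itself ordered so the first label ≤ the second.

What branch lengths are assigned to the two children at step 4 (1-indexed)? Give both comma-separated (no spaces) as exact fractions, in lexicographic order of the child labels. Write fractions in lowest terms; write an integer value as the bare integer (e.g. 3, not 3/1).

iteration 1: select G,J (d=1, Q=-123); attach at lengths (-11/8, 19/8); label the merged cluster GJ
  updated: d(D,GJ)=15/2, d(E,GJ)=23, d(GJ,P)=35/2, d(GJ,Z)=25/2
iteration 2: select D,GJ (d=15/2, Q=-171/2); attach at lengths (19/12, 71/12); label the merged cluster DGJ
  updated: d(DGJ,E)=75/4, d(DGJ,P)=23/2, d(DGJ,Z)=5
iteration 3: select DGJ,Z (d=5, Q=-217/4); attach at lengths (65/16, 15/16); label the merged cluster DGJZ
  updated: d(DGJZ,E)=135/8, d(DGJZ,P)=21/4
iteration 4: select DGJZ,E (d=135/8, Q=-289/8); attach at lengths (65/16, 205/16); label the merged cluster DEGJZ
  updated: d(DEGJZ,P)=19/16
iteration 5: select DEGJZ,P (d=19/16); attach at lengths (19/32, 19/32); label the merged cluster DEGJPZ
final tree: ((((D:19/12,(G:-11/8,J:19/8):71/12):65/16,Z:15/16):65/16,E:205/16):19/32,P:19/32)
total length: 505/16

65/16,205/16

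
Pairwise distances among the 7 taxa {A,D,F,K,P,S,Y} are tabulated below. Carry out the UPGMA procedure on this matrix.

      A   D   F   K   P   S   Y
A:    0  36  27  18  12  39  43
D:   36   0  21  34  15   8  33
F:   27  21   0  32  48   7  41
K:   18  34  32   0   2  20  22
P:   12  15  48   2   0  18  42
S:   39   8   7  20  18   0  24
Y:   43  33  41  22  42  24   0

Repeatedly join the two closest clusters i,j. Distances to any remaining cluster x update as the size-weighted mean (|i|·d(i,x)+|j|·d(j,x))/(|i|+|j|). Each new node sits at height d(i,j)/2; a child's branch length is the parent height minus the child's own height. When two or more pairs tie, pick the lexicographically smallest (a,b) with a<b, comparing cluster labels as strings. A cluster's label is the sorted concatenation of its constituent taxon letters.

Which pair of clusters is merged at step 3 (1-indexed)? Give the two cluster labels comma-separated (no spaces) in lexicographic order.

1. join K+P (d=2) ⇒ KP; edges |K|=1, |P|=1
  updated: d(A,KP)=15, d(D,KP)=49/2, d(F,KP)=40, d(KP,S)=19, d(KP,Y)=32
2. join F+S (d=7) ⇒ FS; edges |F|=7/2, |S|=7/2
  updated: d(A,FS)=33, d(D,FS)=29/2, d(FS,KP)=59/2, d(FS,Y)=65/2
3. join D+FS (d=29/2) ⇒ DFS; edges |D|=29/4, |FS|=15/4
  updated: d(A,DFS)=34, d(DFS,KP)=167/6, d(DFS,Y)=98/3
4. join A+KP (d=15) ⇒ AKP; edges |A|=15/2, |KP|=13/2
  updated: d(AKP,DFS)=269/9, d(AKP,Y)=107/3
5. join AKP+DFS (d=269/9) ⇒ ADFKPS; edges |AKP|=67/9, |DFS|=277/36
  updated: d(ADFKPS,Y)=205/6
6. join ADFKPS+Y (d=205/6) ⇒ ADFKPSY; edges |ADFKPS|=77/36, |Y|=205/12
final tree: (((A:15/2,(K:1,P:1):13/2):67/9,(D:29/4,(F:7/2,S:7/2):15/4):277/36):77/36,Y:205/12)
total length: 2461/36

D,FS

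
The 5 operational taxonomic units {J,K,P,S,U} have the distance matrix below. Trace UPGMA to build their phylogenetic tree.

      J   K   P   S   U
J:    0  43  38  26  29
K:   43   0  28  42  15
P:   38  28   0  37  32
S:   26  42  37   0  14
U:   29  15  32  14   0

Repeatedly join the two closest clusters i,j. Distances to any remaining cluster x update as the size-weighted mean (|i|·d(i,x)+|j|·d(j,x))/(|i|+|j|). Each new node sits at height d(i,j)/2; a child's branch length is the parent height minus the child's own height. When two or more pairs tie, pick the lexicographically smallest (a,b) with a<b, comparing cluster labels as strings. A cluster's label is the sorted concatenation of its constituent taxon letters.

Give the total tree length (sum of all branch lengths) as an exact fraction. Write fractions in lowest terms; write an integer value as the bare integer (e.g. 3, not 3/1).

iteration 1: select S,U (d=14); attach at lengths (7, 7); label the merged cluster SU
  updated: d(J,SU)=55/2, d(K,SU)=57/2, d(P,SU)=69/2
iteration 2: select J,SU (d=55/2); attach at lengths (55/4, 27/4); label the merged cluster JSU
  updated: d(JSU,K)=100/3, d(JSU,P)=107/3
iteration 3: select K,P (d=28); attach at lengths (14, 14); label the merged cluster KP
  updated: d(JSU,KP)=69/2
iteration 4: select JSU,KP (d=69/2); attach at lengths (7/2, 13/4); label the merged cluster JKPSU
final tree: ((J:55/4,(S:7,U:7):27/4):7/2,(K:14,P:14):13/4)
total length: 277/4

277/4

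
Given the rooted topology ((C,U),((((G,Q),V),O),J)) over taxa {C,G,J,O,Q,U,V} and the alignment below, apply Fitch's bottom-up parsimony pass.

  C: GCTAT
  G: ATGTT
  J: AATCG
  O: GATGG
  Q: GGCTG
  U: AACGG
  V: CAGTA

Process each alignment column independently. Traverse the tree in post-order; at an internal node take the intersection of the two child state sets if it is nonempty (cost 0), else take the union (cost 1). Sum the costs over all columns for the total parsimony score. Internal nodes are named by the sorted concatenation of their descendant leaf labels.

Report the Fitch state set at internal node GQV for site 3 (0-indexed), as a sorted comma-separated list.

T

site 0, node CU: C={G} ∪ U={A} → {A,G} (+1)
site 0, node GQ: G={A} ∪ Q={G} → {A,G} (+1)
site 0, node GQV: GQ={A,G} ∪ V={C} → {A,C,G} (+1)
site 0, node GOQV: GQV={A,C,G} ∩ O={G} → {G} (+0)
site 0, node GJOQV: GOQV={G} ∪ J={A} → {A,G} (+1)
site 0, node CGJOQUV: CU={A,G} ∩ GJOQV={A,G} → {A,G} (+0)
site 1, node CU: C={C} ∪ U={A} → {A,C} (+1)
site 1, node GQ: G={T} ∪ Q={G} → {G,T} (+1)
site 1, node GQV: GQ={G,T} ∪ V={A} → {A,G,T} (+1)
site 1, node GOQV: GQV={A,G,T} ∩ O={A} → {A} (+0)
site 1, node GJOQV: GOQV={A} ∩ J={A} → {A} (+0)
site 1, node CGJOQUV: CU={A,C} ∩ GJOQV={A} → {A} (+0)
site 2, node CU: C={T} ∪ U={C} → {C,T} (+1)
site 2, node GQ: G={G} ∪ Q={C} → {C,G} (+1)
site 2, node GQV: GQ={C,G} ∩ V={G} → {G} (+0)
site 2, node GOQV: GQV={G} ∪ O={T} → {G,T} (+1)
site 2, node GJOQV: GOQV={G,T} ∩ J={T} → {T} (+0)
site 2, node CGJOQUV: CU={C,T} ∩ GJOQV={T} → {T} (+0)
site 3, node CU: C={A} ∪ U={G} → {A,G} (+1)
site 3, node GQ: G={T} ∩ Q={T} → {T} (+0)
site 3, node GQV: GQ={T} ∩ V={T} → {T} (+0)
site 3, node GOQV: GQV={T} ∪ O={G} → {G,T} (+1)
site 3, node GJOQV: GOQV={G,T} ∪ J={C} → {C,G,T} (+1)
site 3, node CGJOQUV: CU={A,G} ∩ GJOQV={C,G,T} → {G} (+0)
site 4, node CU: C={T} ∪ U={G} → {G,T} (+1)
site 4, node GQ: G={T} ∪ Q={G} → {G,T} (+1)
site 4, node GQV: GQ={G,T} ∪ V={A} → {A,G,T} (+1)
site 4, node GOQV: GQV={A,G,T} ∩ O={G} → {G} (+0)
site 4, node GJOQV: GOQV={G} ∩ J={G} → {G} (+0)
site 4, node CGJOQUV: CU={G,T} ∩ GJOQV={G} → {G} (+0)
per-site changes: [4, 3, 3, 3, 3]; total = 16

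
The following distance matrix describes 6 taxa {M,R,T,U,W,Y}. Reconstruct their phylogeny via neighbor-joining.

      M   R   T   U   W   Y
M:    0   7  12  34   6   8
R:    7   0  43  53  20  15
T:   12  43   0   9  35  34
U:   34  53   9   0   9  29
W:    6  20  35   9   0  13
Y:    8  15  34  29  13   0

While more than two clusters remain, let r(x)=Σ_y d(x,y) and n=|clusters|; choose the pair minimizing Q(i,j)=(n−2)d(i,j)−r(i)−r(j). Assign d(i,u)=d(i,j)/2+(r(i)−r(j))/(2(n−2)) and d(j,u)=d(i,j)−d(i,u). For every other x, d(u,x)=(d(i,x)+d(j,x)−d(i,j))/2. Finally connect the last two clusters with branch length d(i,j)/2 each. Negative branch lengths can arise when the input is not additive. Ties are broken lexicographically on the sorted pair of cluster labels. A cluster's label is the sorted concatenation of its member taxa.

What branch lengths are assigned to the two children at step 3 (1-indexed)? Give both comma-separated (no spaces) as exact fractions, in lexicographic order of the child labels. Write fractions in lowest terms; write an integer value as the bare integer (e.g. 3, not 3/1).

-25/8,81/8

step 1: merge (T,U) at d=9, Q=-231; branch lengths T→35/8, U→37/8; new cluster TU
  updated: d(M,TU)=37/2, d(R,TU)=87/2, d(TU,W)=35/2, d(TU,Y)=27
step 2: merge (TU,W) at d=35/2, Q=-221/2; branch lengths TU→205/12, W→5/12; new cluster TUW
  updated: d(M,TUW)=7/2, d(R,TUW)=23, d(TUW,Y)=45/4
step 3: merge (M,R) at d=7, Q=-99/2; branch lengths M→-25/8, R→81/8; new cluster MR
  updated: d(MR,TUW)=39/4, d(MR,Y)=8
step 4: merge (MR,TUW) at d=39/4, Q=-29; branch lengths MR→13/4, TUW→13/2; new cluster MRTUW
  updated: d(MRTUW,Y)=19/4
step 5: merge (MRTUW,Y) at d=19/4; branch lengths MRTUW→19/8, Y→19/8; new cluster MRTUWY
final tree: (((M:-25/8,R:81/8):13/4,((T:35/8,U:37/8):205/12,W:5/12):13/2):19/8,Y:19/8)
total length: 48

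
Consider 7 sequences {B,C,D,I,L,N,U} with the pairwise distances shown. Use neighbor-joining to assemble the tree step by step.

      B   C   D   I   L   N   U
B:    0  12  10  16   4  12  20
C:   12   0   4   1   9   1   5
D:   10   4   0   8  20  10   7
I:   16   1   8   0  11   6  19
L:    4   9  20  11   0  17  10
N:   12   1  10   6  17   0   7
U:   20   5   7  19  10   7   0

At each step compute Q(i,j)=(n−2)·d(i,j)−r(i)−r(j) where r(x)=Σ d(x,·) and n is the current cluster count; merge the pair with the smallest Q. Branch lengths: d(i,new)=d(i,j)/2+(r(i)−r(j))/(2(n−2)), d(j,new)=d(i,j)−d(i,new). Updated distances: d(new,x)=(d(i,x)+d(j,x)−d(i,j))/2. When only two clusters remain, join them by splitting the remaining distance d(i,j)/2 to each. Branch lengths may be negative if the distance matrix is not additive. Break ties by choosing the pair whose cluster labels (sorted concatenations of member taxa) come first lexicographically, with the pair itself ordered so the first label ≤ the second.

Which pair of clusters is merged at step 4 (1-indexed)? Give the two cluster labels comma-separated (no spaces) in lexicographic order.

BDLU,N

1. join B+L (d=4, Q=-125) ⇒ BL; edges |B|=23/10, |L|=17/10
  updated: d(BL,C)=17/2, d(BL,D)=13, d(BL,I)=23/2, d(BL,N)=25/2, d(BL,U)=13
2. join D+U (d=7, Q=-65) ⇒ DU; edges |D|=19/8, |U|=37/8
  updated: d(BL,DU)=19/2, d(C,DU)=1, d(DU,I)=10, d(DU,N)=5
3. join BL+DU (d=19/2, Q=-39) ⇒ BDLU; edges |BL|=15/2, |DU|=2
  updated: d(BDLU,C)=0, d(BDLU,I)=6, d(BDLU,N)=4
4. join BDLU+N (d=4, Q=-13) ⇒ BDLNU; edges |BDLU|=7/4, |N|=9/4
  updated: d(BDLNU,C)=-3/2, d(BDLNU,I)=4
5. join BDLNU+C (d=-3/2, Q=-7/2) ⇒ BCDLNU; edges |BDLNU|=3/4, |C|=-9/4
  updated: d(BCDLNU,I)=13/4
6. join BCDLNU+I (d=13/4) ⇒ BCDILNU; edges |BCDLNU|=13/8, |I|=13/8
final tree: (((((B:23/10,L:17/10):15/2,(D:19/8,U:37/8):2):7/4,N:9/4):3/4,C:-9/4):13/8,I:13/8)
total length: 105/4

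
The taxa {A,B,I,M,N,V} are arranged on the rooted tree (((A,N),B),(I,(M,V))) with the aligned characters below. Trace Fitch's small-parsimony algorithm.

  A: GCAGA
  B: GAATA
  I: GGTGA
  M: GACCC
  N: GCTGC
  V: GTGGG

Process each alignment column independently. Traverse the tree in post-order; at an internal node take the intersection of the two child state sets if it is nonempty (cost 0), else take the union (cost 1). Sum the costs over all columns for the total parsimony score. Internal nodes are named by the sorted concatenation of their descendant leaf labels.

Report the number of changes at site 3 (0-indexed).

2

[col 0] AN: children A:{G}, N:{G} ∩→ {G}; cost 0
[col 0] ABN: children AN:{G}, B:{G} ∩→ {G}; cost 0
[col 0] MV: children M:{G}, V:{G} ∩→ {G}; cost 0
[col 0] IMV: children I:{G}, MV:{G} ∩→ {G}; cost 0
[col 0] ABIMNV: children ABN:{G}, IMV:{G} ∩→ {G}; cost 0
[col 1] AN: children A:{C}, N:{C} ∩→ {C}; cost 0
[col 1] ABN: children AN:{C}, B:{A} ∪→ {A,C}; cost 1
[col 1] MV: children M:{A}, V:{T} ∪→ {A,T}; cost 1
[col 1] IMV: children I:{G}, MV:{A,T} ∪→ {A,G,T}; cost 1
[col 1] ABIMNV: children ABN:{A,C}, IMV:{A,G,T} ∩→ {A}; cost 0
[col 2] AN: children A:{A}, N:{T} ∪→ {A,T}; cost 1
[col 2] ABN: children AN:{A,T}, B:{A} ∩→ {A}; cost 0
[col 2] MV: children M:{C}, V:{G} ∪→ {C,G}; cost 1
[col 2] IMV: children I:{T}, MV:{C,G} ∪→ {C,G,T}; cost 1
[col 2] ABIMNV: children ABN:{A}, IMV:{C,G,T} ∪→ {A,C,G,T}; cost 1
[col 3] AN: children A:{G}, N:{G} ∩→ {G}; cost 0
[col 3] ABN: children AN:{G}, B:{T} ∪→ {G,T}; cost 1
[col 3] MV: children M:{C}, V:{G} ∪→ {C,G}; cost 1
[col 3] IMV: children I:{G}, MV:{C,G} ∩→ {G}; cost 0
[col 3] ABIMNV: children ABN:{G,T}, IMV:{G} ∩→ {G}; cost 0
[col 4] AN: children A:{A}, N:{C} ∪→ {A,C}; cost 1
[col 4] ABN: children AN:{A,C}, B:{A} ∩→ {A}; cost 0
[col 4] MV: children M:{C}, V:{G} ∪→ {C,G}; cost 1
[col 4] IMV: children I:{A}, MV:{C,G} ∪→ {A,C,G}; cost 1
[col 4] ABIMNV: children ABN:{A}, IMV:{A,C,G} ∩→ {A}; cost 0
per-site changes: [0, 3, 4, 2, 3]; total = 12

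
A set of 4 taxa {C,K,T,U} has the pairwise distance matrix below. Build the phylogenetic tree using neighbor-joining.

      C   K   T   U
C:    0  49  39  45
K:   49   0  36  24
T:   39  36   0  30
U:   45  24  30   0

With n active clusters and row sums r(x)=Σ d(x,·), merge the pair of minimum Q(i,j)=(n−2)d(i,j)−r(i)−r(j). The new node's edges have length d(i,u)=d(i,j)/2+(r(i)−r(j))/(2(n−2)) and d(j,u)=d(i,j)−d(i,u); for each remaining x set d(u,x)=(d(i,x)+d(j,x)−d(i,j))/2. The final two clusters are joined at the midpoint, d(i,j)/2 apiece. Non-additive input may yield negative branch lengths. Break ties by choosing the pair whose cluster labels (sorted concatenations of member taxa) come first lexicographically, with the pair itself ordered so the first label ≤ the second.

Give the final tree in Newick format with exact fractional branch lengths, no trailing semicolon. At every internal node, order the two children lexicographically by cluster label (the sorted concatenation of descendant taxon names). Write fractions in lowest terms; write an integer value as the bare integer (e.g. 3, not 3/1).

(((C:53/2,T:25/2):17/2,K:29/2):19/4,U:19/4)

iteration 1: select C,T (d=39, Q=-160); attach at lengths (53/2, 25/2); label the merged cluster CT
  updated: d(CT,K)=23, d(CT,U)=18
iteration 2: select CT,K (d=23, Q=-65); attach at lengths (17/2, 29/2); label the merged cluster CKT
  updated: d(CKT,U)=19/2
iteration 3: select CKT,U (d=19/2); attach at lengths (19/4, 19/4); label the merged cluster CKTU
final tree: (((C:53/2,T:25/2):17/2,K:29/2):19/4,U:19/4)
total length: 143/2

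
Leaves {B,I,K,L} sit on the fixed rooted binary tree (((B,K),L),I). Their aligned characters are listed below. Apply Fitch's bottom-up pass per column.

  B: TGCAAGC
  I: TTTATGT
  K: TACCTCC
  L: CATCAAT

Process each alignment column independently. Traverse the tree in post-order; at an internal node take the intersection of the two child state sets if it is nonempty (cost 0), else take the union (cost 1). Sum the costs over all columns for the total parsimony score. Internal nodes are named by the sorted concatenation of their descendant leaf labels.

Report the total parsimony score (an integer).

11

BK@0: {T} ∩ {T} = {T} (intersection, +0)
BKL@0: {T} ∪ {C} = {C,T} (union, +1)
BIKL@0: {C,T} ∩ {T} = {T} (intersection, +0)
BK@1: {G} ∪ {A} = {A,G} (union, +1)
BKL@1: {A,G} ∩ {A} = {A} (intersection, +0)
BIKL@1: {A} ∪ {T} = {A,T} (union, +1)
BK@2: {C} ∩ {C} = {C} (intersection, +0)
BKL@2: {C} ∪ {T} = {C,T} (union, +1)
BIKL@2: {C,T} ∩ {T} = {T} (intersection, +0)
BK@3: {A} ∪ {C} = {A,C} (union, +1)
BKL@3: {A,C} ∩ {C} = {C} (intersection, +0)
BIKL@3: {C} ∪ {A} = {A,C} (union, +1)
BK@4: {A} ∪ {T} = {A,T} (union, +1)
BKL@4: {A,T} ∩ {A} = {A} (intersection, +0)
BIKL@4: {A} ∪ {T} = {A,T} (union, +1)
BK@5: {G} ∪ {C} = {C,G} (union, +1)
BKL@5: {C,G} ∪ {A} = {A,C,G} (union, +1)
BIKL@5: {A,C,G} ∩ {G} = {G} (intersection, +0)
BK@6: {C} ∩ {C} = {C} (intersection, +0)
BKL@6: {C} ∪ {T} = {C,T} (union, +1)
BIKL@6: {C,T} ∩ {T} = {T} (intersection, +0)
per-site changes: [1, 2, 1, 2, 2, 2, 1]; total = 11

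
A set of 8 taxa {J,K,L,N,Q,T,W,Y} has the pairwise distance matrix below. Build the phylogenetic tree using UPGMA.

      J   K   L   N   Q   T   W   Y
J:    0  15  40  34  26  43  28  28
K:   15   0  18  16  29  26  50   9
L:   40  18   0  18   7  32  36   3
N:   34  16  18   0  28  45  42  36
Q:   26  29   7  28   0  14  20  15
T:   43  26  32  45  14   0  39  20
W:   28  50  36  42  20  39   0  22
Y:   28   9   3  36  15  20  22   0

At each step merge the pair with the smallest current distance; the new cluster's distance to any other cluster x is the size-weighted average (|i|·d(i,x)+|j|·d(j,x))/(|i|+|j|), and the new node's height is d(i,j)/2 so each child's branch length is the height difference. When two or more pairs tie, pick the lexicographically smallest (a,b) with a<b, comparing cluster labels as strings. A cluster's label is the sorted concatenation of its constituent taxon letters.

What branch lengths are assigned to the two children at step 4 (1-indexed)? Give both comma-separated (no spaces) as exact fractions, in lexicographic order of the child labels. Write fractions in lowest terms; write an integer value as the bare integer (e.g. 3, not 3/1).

iteration 1: select L,Y (d=3); attach at lengths (3/2, 3/2); label the merged cluster LY
  updated: d(J,LY)=34, d(K,LY)=27/2, d(LY,N)=27, d(LY,Q)=11, d(LY,T)=26, d(LY,W)=29
iteration 2: select LY,Q (d=11); attach at lengths (4, 11/2); label the merged cluster LQY
  updated: d(J,LQY)=94/3, d(K,LQY)=56/3, d(LQY,N)=82/3, d(LQY,T)=22, d(LQY,W)=26
iteration 3: select J,K (d=15); attach at lengths (15/2, 15/2); label the merged cluster JK
  updated: d(JK,LQY)=25, d(JK,N)=25, d(JK,T)=69/2, d(JK,W)=39
iteration 4: select LQY,T (d=22); attach at lengths (11/2, 11); label the merged cluster LQTY
  updated: d(JK,LQTY)=219/8, d(LQTY,N)=127/4, d(LQTY,W)=117/4
iteration 5: select JK,N (d=25); attach at lengths (5, 25/2); label the merged cluster JKN
  updated: d(JKN,LQTY)=173/6, d(JKN,W)=40
iteration 6: select JKN,LQTY (d=173/6); attach at lengths (23/12, 41/12); label the merged cluster JKLNQTY
  updated: d(JKLNQTY,W)=237/7
iteration 7: select JKLNQTY,W (d=237/7); attach at lengths (211/84, 237/14); label the merged cluster JKLNQTWY
final tree: ((((J:15/2,K:15/2):5,N:25/2):23/12,(((L:3/2,Y:3/2):4,Q:11/2):11/2,T:11):41/12):211/84,W:237/14)
total length: 7247/84

11/2,11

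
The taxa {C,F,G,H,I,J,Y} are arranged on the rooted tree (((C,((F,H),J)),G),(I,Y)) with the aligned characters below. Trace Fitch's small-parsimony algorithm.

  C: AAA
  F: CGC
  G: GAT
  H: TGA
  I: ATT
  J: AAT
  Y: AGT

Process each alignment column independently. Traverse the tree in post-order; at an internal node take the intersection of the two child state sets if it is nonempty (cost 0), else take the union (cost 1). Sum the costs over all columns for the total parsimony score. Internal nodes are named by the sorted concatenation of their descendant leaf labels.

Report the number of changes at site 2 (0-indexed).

[col 0] FH: children F:{C}, H:{T} ∪→ {C,T}; cost 1
[col 0] FHJ: children FH:{C,T}, J:{A} ∪→ {A,C,T}; cost 1
[col 0] CFHJ: children C:{A}, FHJ:{A,C,T} ∩→ {A}; cost 0
[col 0] CFGHJ: children CFHJ:{A}, G:{G} ∪→ {A,G}; cost 1
[col 0] IY: children I:{A}, Y:{A} ∩→ {A}; cost 0
[col 0] CFGHIJY: children CFGHJ:{A,G}, IY:{A} ∩→ {A}; cost 0
[col 1] FH: children F:{G}, H:{G} ∩→ {G}; cost 0
[col 1] FHJ: children FH:{G}, J:{A} ∪→ {A,G}; cost 1
[col 1] CFHJ: children C:{A}, FHJ:{A,G} ∩→ {A}; cost 0
[col 1] CFGHJ: children CFHJ:{A}, G:{A} ∩→ {A}; cost 0
[col 1] IY: children I:{T}, Y:{G} ∪→ {G,T}; cost 1
[col 1] CFGHIJY: children CFGHJ:{A}, IY:{G,T} ∪→ {A,G,T}; cost 1
[col 2] FH: children F:{C}, H:{A} ∪→ {A,C}; cost 1
[col 2] FHJ: children FH:{A,C}, J:{T} ∪→ {A,C,T}; cost 1
[col 2] CFHJ: children C:{A}, FHJ:{A,C,T} ∩→ {A}; cost 0
[col 2] CFGHJ: children CFHJ:{A}, G:{T} ∪→ {A,T}; cost 1
[col 2] IY: children I:{T}, Y:{T} ∩→ {T}; cost 0
[col 2] CFGHIJY: children CFGHJ:{A,T}, IY:{T} ∩→ {T}; cost 0
per-site changes: [3, 3, 3]; total = 9

3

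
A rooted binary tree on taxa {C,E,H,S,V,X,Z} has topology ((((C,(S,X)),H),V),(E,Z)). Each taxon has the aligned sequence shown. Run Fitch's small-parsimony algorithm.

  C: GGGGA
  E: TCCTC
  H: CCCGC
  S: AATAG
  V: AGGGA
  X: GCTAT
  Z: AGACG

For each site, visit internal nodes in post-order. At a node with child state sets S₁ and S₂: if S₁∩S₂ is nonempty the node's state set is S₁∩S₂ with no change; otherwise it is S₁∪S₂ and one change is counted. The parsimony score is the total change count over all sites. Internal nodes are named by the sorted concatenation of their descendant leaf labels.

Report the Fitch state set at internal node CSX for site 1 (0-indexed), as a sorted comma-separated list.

[col 0] SX: children S:{A}, X:{G} ∪→ {A,G}; cost 1
[col 0] CSX: children C:{G}, SX:{A,G} ∩→ {G}; cost 0
[col 0] CHSX: children CSX:{G}, H:{C} ∪→ {C,G}; cost 1
[col 0] CHSVX: children CHSX:{C,G}, V:{A} ∪→ {A,C,G}; cost 1
[col 0] EZ: children E:{T}, Z:{A} ∪→ {A,T}; cost 1
[col 0] CEHSVXZ: children CHSVX:{A,C,G}, EZ:{A,T} ∩→ {A}; cost 0
[col 1] SX: children S:{A}, X:{C} ∪→ {A,C}; cost 1
[col 1] CSX: children C:{G}, SX:{A,C} ∪→ {A,C,G}; cost 1
[col 1] CHSX: children CSX:{A,C,G}, H:{C} ∩→ {C}; cost 0
[col 1] CHSVX: children CHSX:{C}, V:{G} ∪→ {C,G}; cost 1
[col 1] EZ: children E:{C}, Z:{G} ∪→ {C,G}; cost 1
[col 1] CEHSVXZ: children CHSVX:{C,G}, EZ:{C,G} ∩→ {C,G}; cost 0
[col 2] SX: children S:{T}, X:{T} ∩→ {T}; cost 0
[col 2] CSX: children C:{G}, SX:{T} ∪→ {G,T}; cost 1
[col 2] CHSX: children CSX:{G,T}, H:{C} ∪→ {C,G,T}; cost 1
[col 2] CHSVX: children CHSX:{C,G,T}, V:{G} ∩→ {G}; cost 0
[col 2] EZ: children E:{C}, Z:{A} ∪→ {A,C}; cost 1
[col 2] CEHSVXZ: children CHSVX:{G}, EZ:{A,C} ∪→ {A,C,G}; cost 1
[col 3] SX: children S:{A}, X:{A} ∩→ {A}; cost 0
[col 3] CSX: children C:{G}, SX:{A} ∪→ {A,G}; cost 1
[col 3] CHSX: children CSX:{A,G}, H:{G} ∩→ {G}; cost 0
[col 3] CHSVX: children CHSX:{G}, V:{G} ∩→ {G}; cost 0
[col 3] EZ: children E:{T}, Z:{C} ∪→ {C,T}; cost 1
[col 3] CEHSVXZ: children CHSVX:{G}, EZ:{C,T} ∪→ {C,G,T}; cost 1
[col 4] SX: children S:{G}, X:{T} ∪→ {G,T}; cost 1
[col 4] CSX: children C:{A}, SX:{G,T} ∪→ {A,G,T}; cost 1
[col 4] CHSX: children CSX:{A,G,T}, H:{C} ∪→ {A,C,G,T}; cost 1
[col 4] CHSVX: children CHSX:{A,C,G,T}, V:{A} ∩→ {A}; cost 0
[col 4] EZ: children E:{C}, Z:{G} ∪→ {C,G}; cost 1
[col 4] CEHSVXZ: children CHSVX:{A}, EZ:{C,G} ∪→ {A,C,G}; cost 1
per-site changes: [4, 4, 4, 3, 5]; total = 20

A,C,G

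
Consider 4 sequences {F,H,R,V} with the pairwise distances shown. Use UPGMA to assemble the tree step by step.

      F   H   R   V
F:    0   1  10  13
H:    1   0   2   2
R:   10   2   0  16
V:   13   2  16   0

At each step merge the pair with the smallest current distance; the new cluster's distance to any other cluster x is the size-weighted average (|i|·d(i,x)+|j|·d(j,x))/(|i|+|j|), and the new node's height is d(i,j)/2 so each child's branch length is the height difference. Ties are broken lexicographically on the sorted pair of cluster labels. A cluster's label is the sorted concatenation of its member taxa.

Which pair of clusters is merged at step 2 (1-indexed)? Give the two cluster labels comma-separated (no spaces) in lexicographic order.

iteration 1: select F,H (d=1); attach at lengths (1/2, 1/2); label the merged cluster FH
  updated: d(FH,R)=6, d(FH,V)=15/2
iteration 2: select FH,R (d=6); attach at lengths (5/2, 3); label the merged cluster FHR
  updated: d(FHR,V)=31/3
iteration 3: select FHR,V (d=31/3); attach at lengths (13/6, 31/6); label the merged cluster FHRV
final tree: (((F:1/2,H:1/2):5/2,R:3):13/6,V:31/6)
total length: 83/6

FH,R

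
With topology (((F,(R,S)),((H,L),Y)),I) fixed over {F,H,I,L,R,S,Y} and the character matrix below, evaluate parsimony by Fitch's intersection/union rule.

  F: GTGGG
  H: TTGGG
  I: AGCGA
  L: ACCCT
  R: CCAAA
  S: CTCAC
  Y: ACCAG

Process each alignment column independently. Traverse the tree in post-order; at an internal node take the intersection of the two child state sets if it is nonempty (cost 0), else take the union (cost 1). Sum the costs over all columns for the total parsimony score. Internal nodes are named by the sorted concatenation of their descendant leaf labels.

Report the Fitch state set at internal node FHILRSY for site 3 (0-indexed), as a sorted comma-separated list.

G

RS@0: {C} ∩ {C} = {C} (intersection, +0)
FRS@0: {G} ∪ {C} = {C,G} (union, +1)
HL@0: {T} ∪ {A} = {A,T} (union, +1)
HLY@0: {A,T} ∩ {A} = {A} (intersection, +0)
FHLRSY@0: {C,G} ∪ {A} = {A,C,G} (union, +1)
FHILRSY@0: {A,C,G} ∩ {A} = {A} (intersection, +0)
RS@1: {C} ∪ {T} = {C,T} (union, +1)
FRS@1: {T} ∩ {C,T} = {T} (intersection, +0)
HL@1: {T} ∪ {C} = {C,T} (union, +1)
HLY@1: {C,T} ∩ {C} = {C} (intersection, +0)
FHLRSY@1: {T} ∪ {C} = {C,T} (union, +1)
FHILRSY@1: {C,T} ∪ {G} = {C,G,T} (union, +1)
RS@2: {A} ∪ {C} = {A,C} (union, +1)
FRS@2: {G} ∪ {A,C} = {A,C,G} (union, +1)
HL@2: {G} ∪ {C} = {C,G} (union, +1)
HLY@2: {C,G} ∩ {C} = {C} (intersection, +0)
FHLRSY@2: {A,C,G} ∩ {C} = {C} (intersection, +0)
FHILRSY@2: {C} ∩ {C} = {C} (intersection, +0)
RS@3: {A} ∩ {A} = {A} (intersection, +0)
FRS@3: {G} ∪ {A} = {A,G} (union, +1)
HL@3: {G} ∪ {C} = {C,G} (union, +1)
HLY@3: {C,G} ∪ {A} = {A,C,G} (union, +1)
FHLRSY@3: {A,G} ∩ {A,C,G} = {A,G} (intersection, +0)
FHILRSY@3: {A,G} ∩ {G} = {G} (intersection, +0)
RS@4: {A} ∪ {C} = {A,C} (union, +1)
FRS@4: {G} ∪ {A,C} = {A,C,G} (union, +1)
HL@4: {G} ∪ {T} = {G,T} (union, +1)
HLY@4: {G,T} ∩ {G} = {G} (intersection, +0)
FHLRSY@4: {A,C,G} ∩ {G} = {G} (intersection, +0)
FHILRSY@4: {G} ∪ {A} = {A,G} (union, +1)
per-site changes: [3, 4, 3, 3, 4]; total = 17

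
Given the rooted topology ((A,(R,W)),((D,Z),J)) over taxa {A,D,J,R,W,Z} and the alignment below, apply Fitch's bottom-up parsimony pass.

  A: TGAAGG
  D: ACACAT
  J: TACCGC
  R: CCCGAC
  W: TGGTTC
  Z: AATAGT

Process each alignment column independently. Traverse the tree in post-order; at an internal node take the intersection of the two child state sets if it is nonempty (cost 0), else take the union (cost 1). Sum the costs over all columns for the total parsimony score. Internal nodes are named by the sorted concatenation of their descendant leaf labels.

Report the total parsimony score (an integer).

18

site 0, node RW: R={C} ∪ W={T} → {C,T} (+1)
site 0, node ARW: A={T} ∩ RW={C,T} → {T} (+0)
site 0, node DZ: D={A} ∩ Z={A} → {A} (+0)
site 0, node DJZ: DZ={A} ∪ J={T} → {A,T} (+1)
site 0, node ADJRWZ: ARW={T} ∩ DJZ={A,T} → {T} (+0)
site 1, node RW: R={C} ∪ W={G} → {C,G} (+1)
site 1, node ARW: A={G} ∩ RW={C,G} → {G} (+0)
site 1, node DZ: D={C} ∪ Z={A} → {A,C} (+1)
site 1, node DJZ: DZ={A,C} ∩ J={A} → {A} (+0)
site 1, node ADJRWZ: ARW={G} ∪ DJZ={A} → {A,G} (+1)
site 2, node RW: R={C} ∪ W={G} → {C,G} (+1)
site 2, node ARW: A={A} ∪ RW={C,G} → {A,C,G} (+1)
site 2, node DZ: D={A} ∪ Z={T} → {A,T} (+1)
site 2, node DJZ: DZ={A,T} ∪ J={C} → {A,C,T} (+1)
site 2, node ADJRWZ: ARW={A,C,G} ∩ DJZ={A,C,T} → {A,C} (+0)
site 3, node RW: R={G} ∪ W={T} → {G,T} (+1)
site 3, node ARW: A={A} ∪ RW={G,T} → {A,G,T} (+1)
site 3, node DZ: D={C} ∪ Z={A} → {A,C} (+1)
site 3, node DJZ: DZ={A,C} ∩ J={C} → {C} (+0)
site 3, node ADJRWZ: ARW={A,G,T} ∪ DJZ={C} → {A,C,G,T} (+1)
site 4, node RW: R={A} ∪ W={T} → {A,T} (+1)
site 4, node ARW: A={G} ∪ RW={A,T} → {A,G,T} (+1)
site 4, node DZ: D={A} ∪ Z={G} → {A,G} (+1)
site 4, node DJZ: DZ={A,G} ∩ J={G} → {G} (+0)
site 4, node ADJRWZ: ARW={A,G,T} ∩ DJZ={G} → {G} (+0)
site 5, node RW: R={C} ∩ W={C} → {C} (+0)
site 5, node ARW: A={G} ∪ RW={C} → {C,G} (+1)
site 5, node DZ: D={T} ∩ Z={T} → {T} (+0)
site 5, node DJZ: DZ={T} ∪ J={C} → {C,T} (+1)
site 5, node ADJRWZ: ARW={C,G} ∩ DJZ={C,T} → {C} (+0)
per-site changes: [2, 3, 4, 4, 3, 2]; total = 18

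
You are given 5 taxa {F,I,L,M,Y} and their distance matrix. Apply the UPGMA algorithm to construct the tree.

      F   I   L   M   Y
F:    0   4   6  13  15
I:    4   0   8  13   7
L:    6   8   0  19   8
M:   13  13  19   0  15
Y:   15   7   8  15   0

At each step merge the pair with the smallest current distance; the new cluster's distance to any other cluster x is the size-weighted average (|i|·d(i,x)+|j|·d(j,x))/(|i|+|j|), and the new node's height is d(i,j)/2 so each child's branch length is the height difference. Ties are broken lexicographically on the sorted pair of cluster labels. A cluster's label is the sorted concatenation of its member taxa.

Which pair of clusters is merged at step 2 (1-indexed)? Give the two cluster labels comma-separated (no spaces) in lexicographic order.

FI,L

1. join F+I (d=4) ⇒ FI; edges |F|=2, |I|=2
  updated: d(FI,L)=7, d(FI,M)=13, d(FI,Y)=11
2. join FI+L (d=7) ⇒ FIL; edges |FI|=3/2, |L|=7/2
  updated: d(FIL,M)=15, d(FIL,Y)=10
3. join FIL+Y (d=10) ⇒ FILY; edges |FIL|=3/2, |Y|=5
  updated: d(FILY,M)=15
4. join FILY+M (d=15) ⇒ FILMY; edges |FILY|=5/2, |M|=15/2
final tree: ((((F:2,I:2):3/2,L:7/2):3/2,Y:5):5/2,M:15/2)
total length: 51/2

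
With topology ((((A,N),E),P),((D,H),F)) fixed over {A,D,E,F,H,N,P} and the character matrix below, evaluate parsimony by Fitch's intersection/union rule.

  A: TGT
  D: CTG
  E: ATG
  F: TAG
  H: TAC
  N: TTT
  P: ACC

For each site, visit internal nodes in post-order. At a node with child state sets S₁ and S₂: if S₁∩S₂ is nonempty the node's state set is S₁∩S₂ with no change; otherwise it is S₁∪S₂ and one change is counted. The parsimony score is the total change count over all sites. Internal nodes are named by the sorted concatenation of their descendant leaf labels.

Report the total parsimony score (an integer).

[col 0] AN: children A:{T}, N:{T} ∩→ {T}; cost 0
[col 0] AEN: children AN:{T}, E:{A} ∪→ {A,T}; cost 1
[col 0] AENP: children AEN:{A,T}, P:{A} ∩→ {A}; cost 0
[col 0] DH: children D:{C}, H:{T} ∪→ {C,T}; cost 1
[col 0] DFH: children DH:{C,T}, F:{T} ∩→ {T}; cost 0
[col 0] ADEFHNP: children AENP:{A}, DFH:{T} ∪→ {A,T}; cost 1
[col 1] AN: children A:{G}, N:{T} ∪→ {G,T}; cost 1
[col 1] AEN: children AN:{G,T}, E:{T} ∩→ {T}; cost 0
[col 1] AENP: children AEN:{T}, P:{C} ∪→ {C,T}; cost 1
[col 1] DH: children D:{T}, H:{A} ∪→ {A,T}; cost 1
[col 1] DFH: children DH:{A,T}, F:{A} ∩→ {A}; cost 0
[col 1] ADEFHNP: children AENP:{C,T}, DFH:{A} ∪→ {A,C,T}; cost 1
[col 2] AN: children A:{T}, N:{T} ∩→ {T}; cost 0
[col 2] AEN: children AN:{T}, E:{G} ∪→ {G,T}; cost 1
[col 2] AENP: children AEN:{G,T}, P:{C} ∪→ {C,G,T}; cost 1
[col 2] DH: children D:{G}, H:{C} ∪→ {C,G}; cost 1
[col 2] DFH: children DH:{C,G}, F:{G} ∩→ {G}; cost 0
[col 2] ADEFHNP: children AENP:{C,G,T}, DFH:{G} ∩→ {G}; cost 0
per-site changes: [3, 4, 3]; total = 10

10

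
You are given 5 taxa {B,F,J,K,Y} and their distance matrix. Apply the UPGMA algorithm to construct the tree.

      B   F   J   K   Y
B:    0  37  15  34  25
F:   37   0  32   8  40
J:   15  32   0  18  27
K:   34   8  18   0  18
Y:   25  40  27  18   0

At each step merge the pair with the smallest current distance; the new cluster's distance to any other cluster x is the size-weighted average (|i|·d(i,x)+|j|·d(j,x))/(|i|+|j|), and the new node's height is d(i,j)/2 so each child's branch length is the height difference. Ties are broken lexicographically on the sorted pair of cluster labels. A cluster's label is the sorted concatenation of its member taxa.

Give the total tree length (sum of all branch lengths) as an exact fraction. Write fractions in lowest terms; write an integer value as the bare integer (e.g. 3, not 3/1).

163/3

iteration 1: select F,K (d=8); attach at lengths (4, 4); label the merged cluster FK
  updated: d(B,FK)=71/2, d(FK,J)=25, d(FK,Y)=29
iteration 2: select B,J (d=15); attach at lengths (15/2, 15/2); label the merged cluster BJ
  updated: d(BJ,FK)=121/4, d(BJ,Y)=26
iteration 3: select BJ,Y (d=26); attach at lengths (11/2, 13); label the merged cluster BJY
  updated: d(BJY,FK)=179/6
iteration 4: select BJY,FK (d=179/6); attach at lengths (23/12, 131/12); label the merged cluster BFJKY
final tree: (((B:15/2,J:15/2):11/2,Y:13):23/12,(F:4,K:4):131/12)
total length: 163/3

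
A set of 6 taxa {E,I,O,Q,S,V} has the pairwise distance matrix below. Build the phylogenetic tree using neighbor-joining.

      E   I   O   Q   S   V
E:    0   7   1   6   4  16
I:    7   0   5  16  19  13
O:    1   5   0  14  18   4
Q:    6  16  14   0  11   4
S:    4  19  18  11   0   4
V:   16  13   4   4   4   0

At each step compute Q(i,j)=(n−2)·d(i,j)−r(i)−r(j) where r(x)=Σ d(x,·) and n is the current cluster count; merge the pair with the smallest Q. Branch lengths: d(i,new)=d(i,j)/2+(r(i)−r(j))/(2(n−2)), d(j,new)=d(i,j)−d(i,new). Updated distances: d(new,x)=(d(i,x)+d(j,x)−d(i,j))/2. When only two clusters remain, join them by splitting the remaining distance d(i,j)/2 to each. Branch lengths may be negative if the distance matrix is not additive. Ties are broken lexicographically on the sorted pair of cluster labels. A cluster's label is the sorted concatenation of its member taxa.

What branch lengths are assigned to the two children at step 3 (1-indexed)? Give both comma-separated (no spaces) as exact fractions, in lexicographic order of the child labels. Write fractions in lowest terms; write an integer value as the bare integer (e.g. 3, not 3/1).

43/8,25/8

1. join I+O (d=5, Q=-82) ⇒ IO; edges |I|=19/4, |O|=1/4
  updated: d(E,IO)=3/2, d(IO,Q)=25/2, d(IO,S)=16, d(IO,V)=6
2. join E+IO (d=3/2, Q=-59) ⇒ EIO; edges |E|=-2/3, |IO|=13/6
  updated: d(EIO,Q)=17/2, d(EIO,S)=37/4, d(EIO,V)=41/4
3. join EIO+Q (d=17/2, Q=-69/2) ⇒ EIOQ; edges |EIO|=43/8, |Q|=25/8
  updated: d(EIOQ,S)=47/8, d(EIOQ,V)=23/8
4. join EIOQ+S (d=47/8, Q=-51/4) ⇒ EIOQS; edges |EIOQ|=19/8, |S|=7/2
  updated: d(EIOQS,V)=1/2
5. join EIOQS+V (d=1/2) ⇒ EIOQSV; edges |EIOQS|=1/4, |V|=1/4
final tree: ((((E:-2/3,(I:19/4,O:1/4):13/6):43/8,Q:25/8):19/8,S:7/2):1/4,V:1/4)
total length: 171/8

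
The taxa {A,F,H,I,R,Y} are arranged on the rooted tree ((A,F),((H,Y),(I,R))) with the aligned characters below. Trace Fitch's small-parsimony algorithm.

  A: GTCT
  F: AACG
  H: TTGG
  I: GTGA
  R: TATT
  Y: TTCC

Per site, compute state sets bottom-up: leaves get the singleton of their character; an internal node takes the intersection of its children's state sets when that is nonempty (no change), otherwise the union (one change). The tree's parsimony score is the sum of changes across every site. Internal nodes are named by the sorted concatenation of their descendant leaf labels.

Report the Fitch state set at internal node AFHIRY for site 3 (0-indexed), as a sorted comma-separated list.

site 0, node AF: A={G} ∪ F={A} → {A,G} (+1)
site 0, node HY: H={T} ∩ Y={T} → {T} (+0)
site 0, node IR: I={G} ∪ R={T} → {G,T} (+1)
site 0, node HIRY: HY={T} ∩ IR={G,T} → {T} (+0)
site 0, node AFHIRY: AF={A,G} ∪ HIRY={T} → {A,G,T} (+1)
site 1, node AF: A={T} ∪ F={A} → {A,T} (+1)
site 1, node HY: H={T} ∩ Y={T} → {T} (+0)
site 1, node IR: I={T} ∪ R={A} → {A,T} (+1)
site 1, node HIRY: HY={T} ∩ IR={A,T} → {T} (+0)
site 1, node AFHIRY: AF={A,T} ∩ HIRY={T} → {T} (+0)
site 2, node AF: A={C} ∩ F={C} → {C} (+0)
site 2, node HY: H={G} ∪ Y={C} → {C,G} (+1)
site 2, node IR: I={G} ∪ R={T} → {G,T} (+1)
site 2, node HIRY: HY={C,G} ∩ IR={G,T} → {G} (+0)
site 2, node AFHIRY: AF={C} ∪ HIRY={G} → {C,G} (+1)
site 3, node AF: A={T} ∪ F={G} → {G,T} (+1)
site 3, node HY: H={G} ∪ Y={C} → {C,G} (+1)
site 3, node IR: I={A} ∪ R={T} → {A,T} (+1)
site 3, node HIRY: HY={C,G} ∪ IR={A,T} → {A,C,G,T} (+1)
site 3, node AFHIRY: AF={G,T} ∩ HIRY={A,C,G,T} → {G,T} (+0)
per-site changes: [3, 2, 3, 4]; total = 12

G,T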